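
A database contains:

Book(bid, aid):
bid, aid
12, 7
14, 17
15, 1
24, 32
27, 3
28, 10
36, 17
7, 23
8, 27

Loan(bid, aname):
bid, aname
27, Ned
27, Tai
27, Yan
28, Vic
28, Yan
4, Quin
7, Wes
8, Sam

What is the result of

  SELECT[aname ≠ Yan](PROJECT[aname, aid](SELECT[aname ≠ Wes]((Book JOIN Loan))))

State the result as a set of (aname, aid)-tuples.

Book ⋈ Loan (natural join on bid): {(27, 3, Ned), (27, 3, Tai), (27, 3, Yan), (28, 10, Vic), (28, 10, Yan), (7, 23, Wes), (8, 27, Sam)}
Filtering on aname ≠ Wes leaves {(27, 3, Ned), (27, 3, Tai), (27, 3, Yan), (28, 10, Vic), (28, 10, Yan), (8, 27, Sam)}.
Keep only column(s) aname, aid: {(Ned, 3), (Sam, 27), (Tai, 3), (Vic, 10), (Yan, 10), (Yan, 3)}
Filtering on aname ≠ Yan leaves {(Ned, 3), (Sam, 27), (Tai, 3), (Vic, 10)}.

{(Ned, 3), (Sam, 27), (Tai, 3), (Vic, 10)}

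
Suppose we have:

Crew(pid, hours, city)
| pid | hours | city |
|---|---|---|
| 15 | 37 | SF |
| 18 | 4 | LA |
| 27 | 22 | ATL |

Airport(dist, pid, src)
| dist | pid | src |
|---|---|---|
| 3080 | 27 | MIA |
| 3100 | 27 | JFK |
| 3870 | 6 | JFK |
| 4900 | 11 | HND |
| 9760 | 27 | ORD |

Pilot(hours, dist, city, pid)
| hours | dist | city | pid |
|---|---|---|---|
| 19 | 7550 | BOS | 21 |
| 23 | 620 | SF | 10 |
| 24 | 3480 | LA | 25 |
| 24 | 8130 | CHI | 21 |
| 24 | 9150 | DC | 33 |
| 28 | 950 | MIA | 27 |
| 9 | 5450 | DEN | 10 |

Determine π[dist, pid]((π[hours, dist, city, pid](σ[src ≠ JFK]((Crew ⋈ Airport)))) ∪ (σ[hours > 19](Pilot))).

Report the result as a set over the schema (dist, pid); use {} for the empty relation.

{(3080, 27), (3480, 25), (620, 10), (8130, 21), (9150, 33), (950, 27), (9760, 27)}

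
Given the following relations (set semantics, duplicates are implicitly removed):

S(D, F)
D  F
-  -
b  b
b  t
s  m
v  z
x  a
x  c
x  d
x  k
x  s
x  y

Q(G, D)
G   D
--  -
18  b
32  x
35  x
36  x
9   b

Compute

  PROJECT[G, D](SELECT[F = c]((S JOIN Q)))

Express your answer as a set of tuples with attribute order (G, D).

Joining S and Q on D yields {(b, b, 18), (b, b, 9), (b, t, 18), (b, t, 9), (x, a, 32), (x, a, 35), (x, a, 36), (x, c, 32), (x, c, 35), (x, c, 36), (x, d, 32), (x, d, 35), (x, d, 36), (x, k, 32), (x, k, 35), (x, k, 36), (x, s, 32), (x, s, 35), (x, s, 36), (x, y, 32), (x, y, 35), (x, y, 36)}.
Apply σ_{F = c}; surviving tuples: {(x, c, 32), (x, c, 35), (x, c, 36)}
Keep only column(s) G, D: {(32, x), (35, x), (36, x)}

{(32, x), (35, x), (36, x)}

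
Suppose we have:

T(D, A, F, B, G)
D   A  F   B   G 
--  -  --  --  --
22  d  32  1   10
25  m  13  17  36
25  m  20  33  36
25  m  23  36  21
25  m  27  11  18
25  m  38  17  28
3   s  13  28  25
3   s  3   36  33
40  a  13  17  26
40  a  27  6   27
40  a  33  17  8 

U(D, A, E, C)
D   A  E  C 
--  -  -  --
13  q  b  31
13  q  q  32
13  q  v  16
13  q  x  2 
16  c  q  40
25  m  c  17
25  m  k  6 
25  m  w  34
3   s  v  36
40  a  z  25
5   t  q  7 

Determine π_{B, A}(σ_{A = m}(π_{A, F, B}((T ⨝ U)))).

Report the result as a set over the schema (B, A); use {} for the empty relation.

T ⋈ U (natural join on D, A): {(25, m, 13, 17, 36, c, 17), (25, m, 13, 17, 36, k, 6), (25, m, 13, 17, 36, w, 34), (25, m, 20, 33, 36, c, 17), (25, m, 20, 33, 36, k, 6), (25, m, 20, 33, 36, w, 34), (25, m, 23, 36, 21, c, 17), (25, m, 23, 36, 21, k, 6), (25, m, 23, 36, 21, w, 34), (25, m, 27, 11, 18, c, 17), (25, m, 27, 11, 18, k, 6), (25, m, 27, 11, 18, w, 34), (25, m, 38, 17, 28, c, 17), (25, m, 38, 17, 28, k, 6), (25, m, 38, 17, 28, w, 34), (3, s, 13, 28, 25, v, 36), (3, s, 3, 36, 33, v, 36), (40, a, 13, 17, 26, z, 25), (40, a, 27, 6, 27, z, 25), (40, a, 33, 17, 8, z, 25)}
π_{A, F, B} gives {(a, 13, 17), (a, 27, 6), (a, 33, 17), (m, 13, 17), (m, 20, 33), (m, 23, 36), (m, 27, 11), (m, 38, 17), (s, 13, 28), (s, 3, 36)} (10 duplicate(s) eliminated).
Selection A = m: {(m, 13, 17), (m, 20, 33), (m, 23, 36), (m, 27, 11), (m, 38, 17)}
π_{B, A} gives {(11, m), (17, m), (33, m), (36, m)} (1 duplicate(s) eliminated).

{(11, m), (17, m), (33, m), (36, m)}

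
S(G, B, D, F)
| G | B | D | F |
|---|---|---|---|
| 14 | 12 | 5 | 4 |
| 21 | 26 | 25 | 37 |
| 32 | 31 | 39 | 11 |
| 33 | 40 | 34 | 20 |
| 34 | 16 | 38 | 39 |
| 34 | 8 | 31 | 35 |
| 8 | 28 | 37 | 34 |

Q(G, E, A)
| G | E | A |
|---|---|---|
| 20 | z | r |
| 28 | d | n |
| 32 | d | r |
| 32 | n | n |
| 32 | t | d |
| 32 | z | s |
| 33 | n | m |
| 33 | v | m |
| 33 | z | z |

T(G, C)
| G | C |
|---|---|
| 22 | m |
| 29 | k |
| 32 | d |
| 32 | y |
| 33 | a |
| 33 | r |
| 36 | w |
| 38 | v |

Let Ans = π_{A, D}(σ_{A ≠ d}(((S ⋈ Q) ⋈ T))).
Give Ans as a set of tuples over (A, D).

{(m, 34), (n, 39), (r, 39), (s, 39), (z, 34)}

S ⋈ Q (natural join on G): {(32, 31, 39, 11, d, r), (32, 31, 39, 11, n, n), (32, 31, 39, 11, t, d), (32, 31, 39, 11, z, s), (33, 40, 34, 20, n, m), (33, 40, 34, 20, v, m), (33, 40, 34, 20, z, z)}
(S ⋈ Q) ⋈ T (natural join on G): {(32, 31, 39, 11, d, r, d), (32, 31, 39, 11, d, r, y), (32, 31, 39, 11, n, n, d), (32, 31, 39, 11, n, n, y), (32, 31, 39, 11, t, d, d), (32, 31, 39, 11, t, d, y), (32, 31, 39, 11, z, s, d), (32, 31, 39, 11, z, s, y), (33, 40, 34, 20, n, m, a), (33, 40, 34, 20, n, m, r), (33, 40, 34, 20, v, m, a), (33, 40, 34, 20, v, m, r), (33, 40, 34, 20, z, z, a), (33, 40, 34, 20, z, z, r)}
Apply σ_{A ≠ d}; surviving tuples: {(32, 31, 39, 11, d, r, d), (32, 31, 39, 11, d, r, y), (32, 31, 39, 11, n, n, d), (32, 31, 39, 11, n, n, y), (32, 31, 39, 11, z, s, d), (32, 31, 39, 11, z, s, y), (33, 40, 34, 20, n, m, a), (33, 40, 34, 20, n, m, r), (33, 40, 34, 20, v, m, a), (33, 40, 34, 20, v, m, r), (33, 40, 34, 20, z, z, a), (33, 40, 34, 20, z, z, r)}
Keep only column(s) A, D (7 duplicate(s) eliminated): {(m, 34), (n, 39), (r, 39), (s, 39), (z, 34)}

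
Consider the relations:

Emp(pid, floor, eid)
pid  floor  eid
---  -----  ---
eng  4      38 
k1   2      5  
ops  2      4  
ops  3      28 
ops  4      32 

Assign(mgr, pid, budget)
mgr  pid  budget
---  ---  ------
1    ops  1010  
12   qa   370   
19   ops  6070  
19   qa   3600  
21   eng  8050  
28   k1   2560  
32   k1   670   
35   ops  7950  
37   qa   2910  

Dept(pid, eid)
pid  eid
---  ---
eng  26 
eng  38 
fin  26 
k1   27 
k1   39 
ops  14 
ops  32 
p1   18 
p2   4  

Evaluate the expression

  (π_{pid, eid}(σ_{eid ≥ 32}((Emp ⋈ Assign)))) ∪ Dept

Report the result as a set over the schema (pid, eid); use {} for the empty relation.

{(eng, 26), (eng, 38), (fin, 26), (k1, 27), (k1, 39), (ops, 14), (ops, 32), (p1, 18), (p2, 4)}

Emp ⋈ Assign (natural join on pid): {(eng, 4, 38, 21, 8050), (k1, 2, 5, 28, 2560), (k1, 2, 5, 32, 670), (ops, 2, 4, 1, 1010), (ops, 2, 4, 19, 6070), (ops, 2, 4, 35, 7950), (ops, 3, 28, 1, 1010), (ops, 3, 28, 19, 6070), (ops, 3, 28, 35, 7950), (ops, 4, 32, 1, 1010), (ops, 4, 32, 19, 6070), (ops, 4, 32, 35, 7950)}
Selection eid ≥ 32: {(eng, 4, 38, 21, 8050), (ops, 4, 32, 1, 1010), (ops, 4, 32, 19, 6070), (ops, 4, 32, 35, 7950)}
π_{pid, eid} gives {(eng, 38), (ops, 32)} (2 duplicate(s) eliminated).
Union: {(eng, 38), (ops, 32)} with {(eng, 26), (eng, 38), (fin, 26), (k1, 27), (k1, 39), (ops, 14), (ops, 32), (p1, 18), (p2, 4)} → {(eng, 26), (eng, 38), (fin, 26), (k1, 27), (k1, 39), (ops, 14), (ops, 32), (p1, 18), (p2, 4)}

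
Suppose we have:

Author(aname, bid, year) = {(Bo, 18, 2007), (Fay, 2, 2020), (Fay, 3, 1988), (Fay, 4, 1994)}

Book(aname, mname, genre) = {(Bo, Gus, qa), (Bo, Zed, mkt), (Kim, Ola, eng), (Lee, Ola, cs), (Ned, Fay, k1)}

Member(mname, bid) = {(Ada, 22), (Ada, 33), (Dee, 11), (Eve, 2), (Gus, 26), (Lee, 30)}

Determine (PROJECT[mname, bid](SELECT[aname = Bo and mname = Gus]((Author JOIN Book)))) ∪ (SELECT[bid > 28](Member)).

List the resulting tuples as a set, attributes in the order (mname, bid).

Author ⋈ Book (natural join on aname): {(Bo, 18, 2007, Gus, qa), (Bo, 18, 2007, Zed, mkt)}
Apply σ_{aname = Bo and mname = Gus}; surviving tuples: {(Bo, 18, 2007, Gus, qa)}
Projecting to mname, bid: {(Gus, 18)}
Apply σ_{bid > 28}; surviving tuples: {(Ada, 33), (Lee, 30)}
Union: {(Gus, 18)} with {(Ada, 33), (Lee, 30)} → {(Ada, 33), (Gus, 18), (Lee, 30)}

{(Ada, 33), (Gus, 18), (Lee, 30)}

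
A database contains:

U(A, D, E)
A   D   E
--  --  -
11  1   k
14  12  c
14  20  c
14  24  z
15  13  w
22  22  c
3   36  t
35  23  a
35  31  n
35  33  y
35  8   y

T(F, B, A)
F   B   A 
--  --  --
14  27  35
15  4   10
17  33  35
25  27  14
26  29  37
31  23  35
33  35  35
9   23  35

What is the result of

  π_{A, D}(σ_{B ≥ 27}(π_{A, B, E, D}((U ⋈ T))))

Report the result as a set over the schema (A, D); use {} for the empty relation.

Joining U and T on A yields {(14, 12, c, 25, 27), (14, 20, c, 25, 27), (14, 24, z, 25, 27), (35, 23, a, 14, 27), (35, 23, a, 17, 33), (35, 23, a, 31, 23), (35, 23, a, 33, 35), (35, 23, a, 9, 23), (35, 31, n, 14, 27), (35, 31, n, 17, 33), (35, 31, n, 31, 23), (35, 31, n, 33, 35), (35, 31, n, 9, 23), (35, 33, y, 14, 27), (35, 33, y, 17, 33), (35, 33, y, 31, 23), (35, 33, y, 33, 35), (35, 33, y, 9, 23), (35, 8, y, 14, 27), (35, 8, y, 17, 33), (35, 8, y, 31, 23), (35, 8, y, 33, 35), (35, 8, y, 9, 23)}.
π_{A, B, E, D} gives {(14, 27, c, 12), (14, 27, c, 20), (14, 27, z, 24), (35, 23, a, 23), (35, 23, n, 31), (35, 23, y, 33), (35, 23, y, 8), (35, 27, a, 23), (35, 27, n, 31), (35, 27, y, 33), (35, 27, y, 8), (35, 33, a, 23), (35, 33, n, 31), (35, 33, y, 33), (35, 33, y, 8), (35, 35, a, 23), (35, 35, n, 31), (35, 35, y, 33), (35, 35, y, 8)} (4 duplicate(s) eliminated).
Selection B ≥ 27: {(14, 27, c, 12), (14, 27, c, 20), (14, 27, z, 24), (35, 27, a, 23), (35, 27, n, 31), (35, 27, y, 33), (35, 27, y, 8), (35, 33, a, 23), (35, 33, n, 31), (35, 33, y, 33), (35, 33, y, 8), (35, 35, a, 23), (35, 35, n, 31), (35, 35, y, 33), (35, 35, y, 8)}
π_{A, D} gives {(14, 12), (14, 20), (14, 24), (35, 23), (35, 31), (35, 33), (35, 8)} (8 duplicate(s) eliminated).

{(14, 12), (14, 20), (14, 24), (35, 23), (35, 31), (35, 33), (35, 8)}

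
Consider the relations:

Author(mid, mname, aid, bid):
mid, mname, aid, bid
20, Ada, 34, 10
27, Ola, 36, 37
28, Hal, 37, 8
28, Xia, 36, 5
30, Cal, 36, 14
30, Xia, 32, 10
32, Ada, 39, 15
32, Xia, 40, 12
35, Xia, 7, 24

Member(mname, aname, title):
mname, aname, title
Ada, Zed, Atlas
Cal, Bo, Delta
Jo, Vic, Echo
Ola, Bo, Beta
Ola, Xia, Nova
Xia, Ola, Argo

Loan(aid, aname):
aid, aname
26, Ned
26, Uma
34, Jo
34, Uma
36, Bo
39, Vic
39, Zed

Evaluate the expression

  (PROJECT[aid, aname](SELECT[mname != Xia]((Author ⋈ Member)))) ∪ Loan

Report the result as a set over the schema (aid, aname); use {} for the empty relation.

Joining Author and Member on mname yields {(20, Ada, 34, 10, Zed, Atlas), (27, Ola, 36, 37, Bo, Beta), (27, Ola, 36, 37, Xia, Nova), (28, Xia, 36, 5, Ola, Argo), (30, Cal, 36, 14, Bo, Delta), (30, Xia, 32, 10, Ola, Argo), (32, Ada, 39, 15, Zed, Atlas), (32, Xia, 40, 12, Ola, Argo), (35, Xia, 7, 24, Ola, Argo)}.
Selection mname != Xia: {(20, Ada, 34, 10, Zed, Atlas), (27, Ola, 36, 37, Bo, Beta), (27, Ola, 36, 37, Xia, Nova), (30, Cal, 36, 14, Bo, Delta), (32, Ada, 39, 15, Zed, Atlas)}
π_{aid, aname} gives {(34, Zed), (36, Bo), (36, Xia), (39, Zed)} (1 duplicate(s) eliminated).
Union: {(34, Zed), (36, Bo), (36, Xia), (39, Zed)} with {(26, Ned), (26, Uma), (34, Jo), (34, Uma), (36, Bo), (39, Vic), (39, Zed)} → {(26, Ned), (26, Uma), (34, Jo), (34, Uma), (34, Zed), (36, Bo), (36, Xia), (39, Vic), (39, Zed)}

{(26, Ned), (26, Uma), (34, Jo), (34, Uma), (34, Zed), (36, Bo), (36, Xia), (39, Vic), (39, Zed)}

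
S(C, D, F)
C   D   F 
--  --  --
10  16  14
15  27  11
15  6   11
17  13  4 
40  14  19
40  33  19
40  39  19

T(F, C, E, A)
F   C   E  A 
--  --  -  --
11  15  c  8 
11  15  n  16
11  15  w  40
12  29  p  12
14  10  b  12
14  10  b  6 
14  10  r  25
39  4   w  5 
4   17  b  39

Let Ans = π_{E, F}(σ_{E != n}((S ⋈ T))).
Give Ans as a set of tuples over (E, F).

Natural join on C, F: {(10, 16, 14, b, 12), (10, 16, 14, b, 6), (10, 16, 14, r, 25), (15, 27, 11, c, 8), (15, 27, 11, n, 16), (15, 27, 11, w, 40), (15, 6, 11, c, 8), (15, 6, 11, n, 16), (15, 6, 11, w, 40), (17, 13, 4, b, 39)}
Apply σ_{E != n}; surviving tuples: {(10, 16, 14, b, 12), (10, 16, 14, b, 6), (10, 16, 14, r, 25), (15, 27, 11, c, 8), (15, 27, 11, w, 40), (15, 6, 11, c, 8), (15, 6, 11, w, 40), (17, 13, 4, b, 39)}
Projecting to E, F (3 duplicate(s) eliminated): {(b, 14), (b, 4), (c, 11), (r, 14), (w, 11)}

{(b, 14), (b, 4), (c, 11), (r, 14), (w, 11)}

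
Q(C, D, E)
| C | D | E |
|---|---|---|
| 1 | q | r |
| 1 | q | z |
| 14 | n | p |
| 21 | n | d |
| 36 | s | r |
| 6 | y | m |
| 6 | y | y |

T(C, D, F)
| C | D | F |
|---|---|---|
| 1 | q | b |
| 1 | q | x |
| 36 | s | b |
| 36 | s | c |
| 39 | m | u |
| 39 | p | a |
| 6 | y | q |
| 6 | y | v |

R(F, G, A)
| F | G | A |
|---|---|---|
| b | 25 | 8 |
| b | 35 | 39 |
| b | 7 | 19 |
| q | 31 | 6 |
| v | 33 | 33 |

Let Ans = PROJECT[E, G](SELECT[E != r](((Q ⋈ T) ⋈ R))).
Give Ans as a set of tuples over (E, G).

Q ⋈ T (natural join on C, D): {(1, q, r, b), (1, q, r, x), (1, q, z, b), (1, q, z, x), (36, s, r, b), (36, s, r, c), (6, y, m, q), (6, y, m, v), (6, y, y, q), (6, y, y, v)}
(Q ⋈ T) ⋈ R (natural join on F): {(1, q, r, b, 25, 8), (1, q, r, b, 35, 39), (1, q, r, b, 7, 19), (1, q, z, b, 25, 8), (1, q, z, b, 35, 39), (1, q, z, b, 7, 19), (36, s, r, b, 25, 8), (36, s, r, b, 35, 39), (36, s, r, b, 7, 19), (6, y, m, q, 31, 6), (6, y, m, v, 33, 33), (6, y, y, q, 31, 6), (6, y, y, v, 33, 33)}
σ[E != r]: keep tuples satisfying E != r → {(1, q, z, b, 25, 8), (1, q, z, b, 35, 39), (1, q, z, b, 7, 19), (6, y, m, q, 31, 6), (6, y, m, v, 33, 33), (6, y, y, q, 31, 6), (6, y, y, v, 33, 33)}
π_{E, G} gives {(m, 31), (m, 33), (y, 31), (y, 33), (z, 25), (z, 35), (z, 7)}.

{(m, 31), (m, 33), (y, 31), (y, 33), (z, 25), (z, 35), (z, 7)}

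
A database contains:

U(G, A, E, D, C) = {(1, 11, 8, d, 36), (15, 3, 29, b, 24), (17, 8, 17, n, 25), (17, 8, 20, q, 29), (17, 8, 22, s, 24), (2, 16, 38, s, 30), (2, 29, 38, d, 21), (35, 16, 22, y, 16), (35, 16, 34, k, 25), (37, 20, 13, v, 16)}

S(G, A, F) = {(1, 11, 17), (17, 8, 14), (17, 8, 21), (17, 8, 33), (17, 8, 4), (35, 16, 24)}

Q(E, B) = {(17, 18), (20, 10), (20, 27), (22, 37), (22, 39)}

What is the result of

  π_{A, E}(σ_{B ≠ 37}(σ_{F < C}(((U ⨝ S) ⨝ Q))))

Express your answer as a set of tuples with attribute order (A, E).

{(8, 17), (8, 20), (8, 22)}

Natural join on G, A: {(1, 11, 8, d, 36, 17), (17, 8, 17, n, 25, 14), (17, 8, 17, n, 25, 21), (17, 8, 17, n, 25, 33), (17, 8, 17, n, 25, 4), (17, 8, 20, q, 29, 14), (17, 8, 20, q, 29, 21), (17, 8, 20, q, 29, 33), (17, 8, 20, q, 29, 4), (17, 8, 22, s, 24, 14), (17, 8, 22, s, 24, 21), (17, 8, 22, s, 24, 33), (17, 8, 22, s, 24, 4), (35, 16, 22, y, 16, 24), (35, 16, 34, k, 25, 24)}
Natural join on E: {(17, 8, 17, n, 25, 14, 18), (17, 8, 17, n, 25, 21, 18), (17, 8, 17, n, 25, 33, 18), (17, 8, 17, n, 25, 4, 18), (17, 8, 20, q, 29, 14, 10), (17, 8, 20, q, 29, 14, 27), (17, 8, 20, q, 29, 21, 10), (17, 8, 20, q, 29, 21, 27), (17, 8, 20, q, 29, 33, 10), (17, 8, 20, q, 29, 33, 27), (17, 8, 20, q, 29, 4, 10), (17, 8, 20, q, 29, 4, 27), (17, 8, 22, s, 24, 14, 37), (17, 8, 22, s, 24, 14, 39), (17, 8, 22, s, 24, 21, 37), (17, 8, 22, s, 24, 21, 39), (17, 8, 22, s, 24, 33, 37), (17, 8, 22, s, 24, 33, 39), (17, 8, 22, s, 24, 4, 37), (17, 8, 22, s, 24, 4, 39), (35, 16, 22, y, 16, 24, 37), (35, 16, 22, y, 16, 24, 39)}
Filtering on F < C leaves {(17, 8, 17, n, 25, 14, 18), (17, 8, 17, n, 25, 21, 18), (17, 8, 17, n, 25, 4, 18), (17, 8, 20, q, 29, 14, 10), (17, 8, 20, q, 29, 14, 27), (17, 8, 20, q, 29, 21, 10), (17, 8, 20, q, 29, 21, 27), (17, 8, 20, q, 29, 4, 10), (17, 8, 20, q, 29, 4, 27), (17, 8, 22, s, 24, 14, 37), (17, 8, 22, s, 24, 14, 39), (17, 8, 22, s, 24, 21, 37), (17, 8, 22, s, 24, 21, 39), (17, 8, 22, s, 24, 4, 37), (17, 8, 22, s, 24, 4, 39)}.
Filtering on B ≠ 37 leaves {(17, 8, 17, n, 25, 14, 18), (17, 8, 17, n, 25, 21, 18), (17, 8, 17, n, 25, 4, 18), (17, 8, 20, q, 29, 14, 10), (17, 8, 20, q, 29, 14, 27), (17, 8, 20, q, 29, 21, 10), (17, 8, 20, q, 29, 21, 27), (17, 8, 20, q, 29, 4, 10), (17, 8, 20, q, 29, 4, 27), (17, 8, 22, s, 24, 14, 39), (17, 8, 22, s, 24, 21, 39), (17, 8, 22, s, 24, 4, 39)}.
π[A, E]: project onto (A, E) (9 duplicate(s) eliminated) → {(8, 17), (8, 20), (8, 22)}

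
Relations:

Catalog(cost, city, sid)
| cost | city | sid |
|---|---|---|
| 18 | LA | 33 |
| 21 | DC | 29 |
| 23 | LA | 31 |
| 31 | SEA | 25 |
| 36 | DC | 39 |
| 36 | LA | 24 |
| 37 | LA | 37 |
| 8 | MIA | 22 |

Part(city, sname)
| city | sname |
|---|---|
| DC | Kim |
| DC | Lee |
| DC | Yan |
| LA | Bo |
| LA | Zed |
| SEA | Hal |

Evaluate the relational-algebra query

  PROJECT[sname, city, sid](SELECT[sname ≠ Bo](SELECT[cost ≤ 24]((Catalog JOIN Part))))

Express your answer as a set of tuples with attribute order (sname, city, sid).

{(Kim, DC, 29), (Lee, DC, 29), (Yan, DC, 29), (Zed, LA, 31), (Zed, LA, 33)}

Joining Catalog and Part on city yields {(18, LA, 33, Bo), (18, LA, 33, Zed), (21, DC, 29, Kim), (21, DC, 29, Lee), (21, DC, 29, Yan), (23, LA, 31, Bo), (23, LA, 31, Zed), (31, SEA, 25, Hal), (36, DC, 39, Kim), (36, DC, 39, Lee), (36, DC, 39, Yan), (36, LA, 24, Bo), (36, LA, 24, Zed), (37, LA, 37, Bo), (37, LA, 37, Zed)}.
σ[cost ≤ 24]: keep tuples satisfying cost ≤ 24 → {(18, LA, 33, Bo), (18, LA, 33, Zed), (21, DC, 29, Kim), (21, DC, 29, Lee), (21, DC, 29, Yan), (23, LA, 31, Bo), (23, LA, 31, Zed)}
σ[sname ≠ Bo]: keep tuples satisfying sname ≠ Bo → {(18, LA, 33, Zed), (21, DC, 29, Kim), (21, DC, 29, Lee), (21, DC, 29, Yan), (23, LA, 31, Zed)}
π_{sname, city, sid} gives {(Kim, DC, 29), (Lee, DC, 29), (Yan, DC, 29), (Zed, LA, 31), (Zed, LA, 33)}.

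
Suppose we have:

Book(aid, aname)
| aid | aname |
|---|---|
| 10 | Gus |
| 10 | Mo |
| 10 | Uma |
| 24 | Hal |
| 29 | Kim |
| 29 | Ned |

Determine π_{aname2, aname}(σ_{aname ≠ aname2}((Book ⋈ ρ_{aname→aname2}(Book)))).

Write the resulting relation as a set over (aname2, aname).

ρ[aname→aname2]: schema becomes (aid, aname2); tuples unchanged.
Joining Book and ρ_{aname→aname2}(Book) on aid yields {(10, Gus, Gus), (10, Gus, Mo), (10, Gus, Uma), (10, Mo, Gus), (10, Mo, Mo), (10, Mo, Uma), (10, Uma, Gus), (10, Uma, Mo), (10, Uma, Uma), (24, Hal, Hal), (29, Kim, Kim), (29, Kim, Ned), (29, Ned, Kim), (29, Ned, Ned)}.
Apply σ_{aname ≠ aname2}; surviving tuples: {(10, Gus, Mo), (10, Gus, Uma), (10, Mo, Gus), (10, Mo, Uma), (10, Uma, Gus), (10, Uma, Mo), (29, Kim, Ned), (29, Ned, Kim)}
π[aname2, aname]: project onto (aname2, aname) → {(Gus, Mo), (Gus, Uma), (Kim, Ned), (Mo, Gus), (Mo, Uma), (Ned, Kim), (Uma, Gus), (Uma, Mo)}

{(Gus, Mo), (Gus, Uma), (Kim, Ned), (Mo, Gus), (Mo, Uma), (Ned, Kim), (Uma, Gus), (Uma, Mo)}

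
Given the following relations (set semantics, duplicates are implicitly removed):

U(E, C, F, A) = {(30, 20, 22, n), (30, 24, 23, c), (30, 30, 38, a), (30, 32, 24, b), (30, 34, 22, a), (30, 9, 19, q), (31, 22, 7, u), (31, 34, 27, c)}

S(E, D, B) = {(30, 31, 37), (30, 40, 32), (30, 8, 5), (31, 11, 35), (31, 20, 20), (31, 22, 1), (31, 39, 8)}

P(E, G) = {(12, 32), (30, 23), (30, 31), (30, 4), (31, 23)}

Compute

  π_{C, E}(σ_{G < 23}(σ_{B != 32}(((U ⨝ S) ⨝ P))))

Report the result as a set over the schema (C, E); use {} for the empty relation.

Joining U and S on E yields {(30, 20, 22, n, 31, 37), (30, 20, 22, n, 40, 32), (30, 20, 22, n, 8, 5), (30, 24, 23, c, 31, 37), (30, 24, 23, c, 40, 32), (30, 24, 23, c, 8, 5), (30, 30, 38, a, 31, 37), (30, 30, 38, a, 40, 32), (30, 30, 38, a, 8, 5), (30, 32, 24, b, 31, 37), (30, 32, 24, b, 40, 32), (30, 32, 24, b, 8, 5), (30, 34, 22, a, 31, 37), (30, 34, 22, a, 40, 32), (30, 34, 22, a, 8, 5), (30, 9, 19, q, 31, 37), (30, 9, 19, q, 40, 32), (30, 9, 19, q, 8, 5), (31, 22, 7, u, 11, 35), (31, 22, 7, u, 20, 20), (31, 22, 7, u, 22, 1), (31, 22, 7, u, 39, 8), (31, 34, 27, c, 11, 35), (31, 34, 27, c, 20, 20), (31, 34, 27, c, 22, 1), (31, 34, 27, c, 39, 8)}.
Joining (U ⨝ S) and P on E yields {(30, 20, 22, n, 31, 37, 23), (30, 20, 22, n, 31, 37, 31), (30, 20, 22, n, 31, 37, 4), (30, 20, 22, n, 40, 32, 23), (30, 20, 22, n, 40, 32, 31), (30, 20, 22, n, 40, 32, 4), (30, 20, 22, n, 8, 5, 23), (30, 20, 22, n, 8, 5, 31), (30, 20, 22, n, 8, 5, 4), (30, 24, 23, c, 31, 37, 23), (30, 24, 23, c, 31, 37, 31), (30, 24, 23, c, 31, 37, 4), (30, 24, 23, c, 40, 32, 23), (30, 24, 23, c, 40, 32, 31), (30, 24, 23, c, 40, 32, 4), (30, 24, 23, c, 8, 5, 23), (30, 24, 23, c, 8, 5, 31), (30, 24, 23, c, 8, 5, 4), (30, 30, 38, a, 31, 37, 23), (30, 30, 38, a, 31, 37, 31), (30, 30, 38, a, 31, 37, 4), (30, 30, 38, a, 40, 32, 23), (30, 30, 38, a, 40, 32, 31), (30, 30, 38, a, 40, 32, 4), (30, 30, 38, a, 8, 5, 23), (30, 30, 38, a, 8, 5, 31), (30, 30, 38, a, 8, 5, 4), (30, 32, 24, b, 31, 37, 23), (30, 32, 24, b, 31, 37, 31), (30, 32, 24, b, 31, 37, 4), (30, 32, 24, b, 40, 32, 23), (30, 32, 24, b, 40, 32, 31), (30, 32, 24, b, 40, 32, 4), (30, 32, 24, b, 8, 5, 23), (30, 32, 24, b, 8, 5, 31), (30, 32, 24, b, 8, 5, 4), (30, 34, 22, a, 31, 37, 23), (30, 34, 22, a, 31, 37, 31), (30, 34, 22, a, 31, 37, 4), (30, 34, 22, a, 40, 32, 23), (30, 34, 22, a, 40, 32, 31), (30, 34, 22, a, 40, 32, 4), (30, 34, 22, a, 8, 5, 23), (30, 34, 22, a, 8, 5, 31), (30, 34, 22, a, 8, 5, 4), (30, 9, 19, q, 31, 37, 23), (30, 9, 19, q, 31, 37, 31), (30, 9, 19, q, 31, 37, 4), (30, 9, 19, q, 40, 32, 23), (30, 9, 19, q, 40, 32, 31), (30, 9, 19, q, 40, 32, 4), (30, 9, 19, q, 8, 5, 23), (30, 9, 19, q, 8, 5, 31), (30, 9, 19, q, 8, 5, 4), (31, 22, 7, u, 11, 35, 23), (31, 22, 7, u, 20, 20, 23), (31, 22, 7, u, 22, 1, 23), (31, 22, 7, u, 39, 8, 23), (31, 34, 27, c, 11, 35, 23), (31, 34, 27, c, 20, 20, 23), (31, 34, 27, c, 22, 1, 23), (31, 34, 27, c, 39, 8, 23)}.
σ[B != 32]: keep tuples satisfying B != 32 → {(30, 20, 22, n, 31, 37, 23), (30, 20, 22, n, 31, 37, 31), (30, 20, 22, n, 31, 37, 4), (30, 20, 22, n, 8, 5, 23), (30, 20, 22, n, 8, 5, 31), (30, 20, 22, n, 8, 5, 4), (30, 24, 23, c, 31, 37, 23), (30, 24, 23, c, 31, 37, 31), (30, 24, 23, c, 31, 37, 4), (30, 24, 23, c, 8, 5, 23), (30, 24, 23, c, 8, 5, 31), (30, 24, 23, c, 8, 5, 4), (30, 30, 38, a, 31, 37, 23), (30, 30, 38, a, 31, 37, 31), (30, 30, 38, a, 31, 37, 4), (30, 30, 38, a, 8, 5, 23), (30, 30, 38, a, 8, 5, 31), (30, 30, 38, a, 8, 5, 4), (30, 32, 24, b, 31, 37, 23), (30, 32, 24, b, 31, 37, 31), (30, 32, 24, b, 31, 37, 4), (30, 32, 24, b, 8, 5, 23), (30, 32, 24, b, 8, 5, 31), (30, 32, 24, b, 8, 5, 4), (30, 34, 22, a, 31, 37, 23), (30, 34, 22, a, 31, 37, 31), (30, 34, 22, a, 31, 37, 4), (30, 34, 22, a, 8, 5, 23), (30, 34, 22, a, 8, 5, 31), (30, 34, 22, a, 8, 5, 4), (30, 9, 19, q, 31, 37, 23), (30, 9, 19, q, 31, 37, 31), (30, 9, 19, q, 31, 37, 4), (30, 9, 19, q, 8, 5, 23), (30, 9, 19, q, 8, 5, 31), (30, 9, 19, q, 8, 5, 4), (31, 22, 7, u, 11, 35, 23), (31, 22, 7, u, 20, 20, 23), (31, 22, 7, u, 22, 1, 23), (31, 22, 7, u, 39, 8, 23), (31, 34, 27, c, 11, 35, 23), (31, 34, 27, c, 20, 20, 23), (31, 34, 27, c, 22, 1, 23), (31, 34, 27, c, 39, 8, 23)}
σ[G < 23]: keep tuples satisfying G < 23 → {(30, 20, 22, n, 31, 37, 4), (30, 20, 22, n, 8, 5, 4), (30, 24, 23, c, 31, 37, 4), (30, 24, 23, c, 8, 5, 4), (30, 30, 38, a, 31, 37, 4), (30, 30, 38, a, 8, 5, 4), (30, 32, 24, b, 31, 37, 4), (30, 32, 24, b, 8, 5, 4), (30, 34, 22, a, 31, 37, 4), (30, 34, 22, a, 8, 5, 4), (30, 9, 19, q, 31, 37, 4), (30, 9, 19, q, 8, 5, 4)}
Keep only column(s) C, E (6 duplicate(s) eliminated): {(20, 30), (24, 30), (30, 30), (32, 30), (34, 30), (9, 30)}

{(20, 30), (24, 30), (30, 30), (32, 30), (34, 30), (9, 30)}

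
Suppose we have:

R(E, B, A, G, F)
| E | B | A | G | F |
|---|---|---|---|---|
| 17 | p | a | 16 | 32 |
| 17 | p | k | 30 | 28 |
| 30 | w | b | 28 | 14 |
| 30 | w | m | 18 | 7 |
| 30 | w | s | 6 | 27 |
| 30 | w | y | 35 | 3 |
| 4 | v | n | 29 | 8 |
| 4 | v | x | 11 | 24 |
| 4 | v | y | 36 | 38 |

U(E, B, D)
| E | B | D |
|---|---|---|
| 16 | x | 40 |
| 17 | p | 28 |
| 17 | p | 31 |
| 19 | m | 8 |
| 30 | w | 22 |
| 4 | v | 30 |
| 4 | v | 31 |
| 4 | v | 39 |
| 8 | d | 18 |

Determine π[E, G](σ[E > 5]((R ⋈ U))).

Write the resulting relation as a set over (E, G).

R ⋈ U (natural join on E, B): {(17, p, a, 16, 32, 28), (17, p, a, 16, 32, 31), (17, p, k, 30, 28, 28), (17, p, k, 30, 28, 31), (30, w, b, 28, 14, 22), (30, w, m, 18, 7, 22), (30, w, s, 6, 27, 22), (30, w, y, 35, 3, 22), (4, v, n, 29, 8, 30), (4, v, n, 29, 8, 31), (4, v, n, 29, 8, 39), (4, v, x, 11, 24, 30), (4, v, x, 11, 24, 31), (4, v, x, 11, 24, 39), (4, v, y, 36, 38, 30), (4, v, y, 36, 38, 31), (4, v, y, 36, 38, 39)}
Selection E > 5: {(17, p, a, 16, 32, 28), (17, p, a, 16, 32, 31), (17, p, k, 30, 28, 28), (17, p, k, 30, 28, 31), (30, w, b, 28, 14, 22), (30, w, m, 18, 7, 22), (30, w, s, 6, 27, 22), (30, w, y, 35, 3, 22)}
π[E, G]: project onto (E, G) (2 duplicate(s) eliminated) → {(17, 16), (17, 30), (30, 18), (30, 28), (30, 35), (30, 6)}

{(17, 16), (17, 30), (30, 18), (30, 28), (30, 35), (30, 6)}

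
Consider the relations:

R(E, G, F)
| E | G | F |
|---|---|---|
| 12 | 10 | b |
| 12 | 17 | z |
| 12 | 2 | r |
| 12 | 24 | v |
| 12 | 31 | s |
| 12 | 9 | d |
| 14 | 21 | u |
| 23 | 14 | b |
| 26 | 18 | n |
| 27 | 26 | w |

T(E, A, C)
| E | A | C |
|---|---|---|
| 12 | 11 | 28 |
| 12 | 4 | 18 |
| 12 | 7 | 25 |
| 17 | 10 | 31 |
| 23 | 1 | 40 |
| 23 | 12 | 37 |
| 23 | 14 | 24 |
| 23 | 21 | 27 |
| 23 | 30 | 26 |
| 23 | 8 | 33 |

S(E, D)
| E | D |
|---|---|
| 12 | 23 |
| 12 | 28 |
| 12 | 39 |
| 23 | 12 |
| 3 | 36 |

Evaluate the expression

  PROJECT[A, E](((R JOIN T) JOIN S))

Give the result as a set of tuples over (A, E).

{(1, 23), (11, 12), (12, 23), (14, 23), (21, 23), (30, 23), (4, 12), (7, 12), (8, 23)}

Natural join on E: {(12, 10, b, 11, 28), (12, 10, b, 4, 18), (12, 10, b, 7, 25), (12, 17, z, 11, 28), (12, 17, z, 4, 18), (12, 17, z, 7, 25), (12, 2, r, 11, 28), (12, 2, r, 4, 18), (12, 2, r, 7, 25), (12, 24, v, 11, 28), (12, 24, v, 4, 18), (12, 24, v, 7, 25), (12, 31, s, 11, 28), (12, 31, s, 4, 18), (12, 31, s, 7, 25), (12, 9, d, 11, 28), (12, 9, d, 4, 18), (12, 9, d, 7, 25), (23, 14, b, 1, 40), (23, 14, b, 12, 37), (23, 14, b, 14, 24), (23, 14, b, 21, 27), (23, 14, b, 30, 26), (23, 14, b, 8, 33)}
Natural join on E: {(12, 10, b, 11, 28, 23), (12, 10, b, 11, 28, 28), (12, 10, b, 11, 28, 39), (12, 10, b, 4, 18, 23), (12, 10, b, 4, 18, 28), (12, 10, b, 4, 18, 39), (12, 10, b, 7, 25, 23), (12, 10, b, 7, 25, 28), (12, 10, b, 7, 25, 39), (12, 17, z, 11, 28, 23), (12, 17, z, 11, 28, 28), (12, 17, z, 11, 28, 39), (12, 17, z, 4, 18, 23), (12, 17, z, 4, 18, 28), (12, 17, z, 4, 18, 39), (12, 17, z, 7, 25, 23), (12, 17, z, 7, 25, 28), (12, 17, z, 7, 25, 39), (12, 2, r, 11, 28, 23), (12, 2, r, 11, 28, 28), (12, 2, r, 11, 28, 39), (12, 2, r, 4, 18, 23), (12, 2, r, 4, 18, 28), (12, 2, r, 4, 18, 39), (12, 2, r, 7, 25, 23), (12, 2, r, 7, 25, 28), (12, 2, r, 7, 25, 39), (12, 24, v, 11, 28, 23), (12, 24, v, 11, 28, 28), (12, 24, v, 11, 28, 39), (12, 24, v, 4, 18, 23), (12, 24, v, 4, 18, 28), (12, 24, v, 4, 18, 39), (12, 24, v, 7, 25, 23), (12, 24, v, 7, 25, 28), (12, 24, v, 7, 25, 39), (12, 31, s, 11, 28, 23), (12, 31, s, 11, 28, 28), (12, 31, s, 11, 28, 39), (12, 31, s, 4, 18, 23), (12, 31, s, 4, 18, 28), (12, 31, s, 4, 18, 39), (12, 31, s, 7, 25, 23), (12, 31, s, 7, 25, 28), (12, 31, s, 7, 25, 39), (12, 9, d, 11, 28, 23), (12, 9, d, 11, 28, 28), (12, 9, d, 11, 28, 39), (12, 9, d, 4, 18, 23), (12, 9, d, 4, 18, 28), (12, 9, d, 4, 18, 39), (12, 9, d, 7, 25, 23), (12, 9, d, 7, 25, 28), (12, 9, d, 7, 25, 39), (23, 14, b, 1, 40, 12), (23, 14, b, 12, 37, 12), (23, 14, b, 14, 24, 12), (23, 14, b, 21, 27, 12), (23, 14, b, 30, 26, 12), (23, 14, b, 8, 33, 12)}
Projecting to A, E (51 duplicate(s) eliminated): {(1, 23), (11, 12), (12, 23), (14, 23), (21, 23), (30, 23), (4, 12), (7, 12), (8, 23)}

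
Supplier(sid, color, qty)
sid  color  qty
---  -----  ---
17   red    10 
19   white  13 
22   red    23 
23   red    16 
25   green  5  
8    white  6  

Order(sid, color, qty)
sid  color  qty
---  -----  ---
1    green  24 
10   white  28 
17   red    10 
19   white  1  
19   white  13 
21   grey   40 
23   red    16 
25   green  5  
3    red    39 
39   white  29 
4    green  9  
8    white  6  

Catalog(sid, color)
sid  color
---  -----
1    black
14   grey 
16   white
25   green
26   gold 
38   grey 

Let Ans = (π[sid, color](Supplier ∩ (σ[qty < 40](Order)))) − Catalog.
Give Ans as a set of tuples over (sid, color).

Apply σ_{qty < 40}; surviving tuples: {(1, green, 24), (10, white, 28), (17, red, 10), (19, white, 1), (19, white, 13), (23, red, 16), (25, green, 5), (3, red, 39), (39, white, 29), (4, green, 9), (8, white, 6)}
Taking the intersection: {(17, red, 10), (19, white, 13), (23, red, 16), (25, green, 5), (8, white, 6)}
π[sid, color]: project onto (sid, color) → {(17, red), (19, white), (23, red), (25, green), (8, white)}
Taking the difference: {(17, red), (19, white), (23, red), (8, white)}

{(17, red), (19, white), (23, red), (8, white)}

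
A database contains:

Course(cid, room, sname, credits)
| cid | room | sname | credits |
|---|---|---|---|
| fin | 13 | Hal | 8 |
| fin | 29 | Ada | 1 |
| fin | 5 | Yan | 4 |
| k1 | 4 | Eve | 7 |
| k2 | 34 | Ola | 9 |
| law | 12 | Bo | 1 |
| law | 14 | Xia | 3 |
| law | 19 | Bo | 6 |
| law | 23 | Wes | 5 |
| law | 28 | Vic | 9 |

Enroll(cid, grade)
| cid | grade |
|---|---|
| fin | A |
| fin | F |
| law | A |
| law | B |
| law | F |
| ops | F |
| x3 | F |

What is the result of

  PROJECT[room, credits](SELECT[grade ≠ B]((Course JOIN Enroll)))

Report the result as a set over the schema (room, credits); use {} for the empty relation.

Joining Course and Enroll on cid yields {(fin, 13, Hal, 8, A), (fin, 13, Hal, 8, F), (fin, 29, Ada, 1, A), (fin, 29, Ada, 1, F), (fin, 5, Yan, 4, A), (fin, 5, Yan, 4, F), (law, 12, Bo, 1, A), (law, 12, Bo, 1, B), (law, 12, Bo, 1, F), (law, 14, Xia, 3, A), (law, 14, Xia, 3, B), (law, 14, Xia, 3, F), (law, 19, Bo, 6, A), (law, 19, Bo, 6, B), (law, 19, Bo, 6, F), (law, 23, Wes, 5, A), (law, 23, Wes, 5, B), (law, 23, Wes, 5, F), (law, 28, Vic, 9, A), (law, 28, Vic, 9, B), (law, 28, Vic, 9, F)}.
σ[grade ≠ B]: keep tuples satisfying grade ≠ B → {(fin, 13, Hal, 8, A), (fin, 13, Hal, 8, F), (fin, 29, Ada, 1, A), (fin, 29, Ada, 1, F), (fin, 5, Yan, 4, A), (fin, 5, Yan, 4, F), (law, 12, Bo, 1, A), (law, 12, Bo, 1, F), (law, 14, Xia, 3, A), (law, 14, Xia, 3, F), (law, 19, Bo, 6, A), (law, 19, Bo, 6, F), (law, 23, Wes, 5, A), (law, 23, Wes, 5, F), (law, 28, Vic, 9, A), (law, 28, Vic, 9, F)}
Keep only column(s) room, credits (8 duplicate(s) eliminated): {(12, 1), (13, 8), (14, 3), (19, 6), (23, 5), (28, 9), (29, 1), (5, 4)}

{(12, 1), (13, 8), (14, 3), (19, 6), (23, 5), (28, 9), (29, 1), (5, 4)}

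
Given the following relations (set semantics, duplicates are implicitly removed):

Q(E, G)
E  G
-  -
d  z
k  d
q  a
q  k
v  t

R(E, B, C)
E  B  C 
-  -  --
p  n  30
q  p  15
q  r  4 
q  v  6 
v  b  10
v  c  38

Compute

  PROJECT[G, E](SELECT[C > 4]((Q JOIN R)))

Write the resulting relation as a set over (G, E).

{(a, q), (k, q), (t, v)}

Q ⋈ R (natural join on E): {(q, a, p, 15), (q, a, r, 4), (q, a, v, 6), (q, k, p, 15), (q, k, r, 4), (q, k, v, 6), (v, t, b, 10), (v, t, c, 38)}
Selection C > 4: {(q, a, p, 15), (q, a, v, 6), (q, k, p, 15), (q, k, v, 6), (v, t, b, 10), (v, t, c, 38)}
Keep only column(s) G, E (3 duplicate(s) eliminated): {(a, q), (k, q), (t, v)}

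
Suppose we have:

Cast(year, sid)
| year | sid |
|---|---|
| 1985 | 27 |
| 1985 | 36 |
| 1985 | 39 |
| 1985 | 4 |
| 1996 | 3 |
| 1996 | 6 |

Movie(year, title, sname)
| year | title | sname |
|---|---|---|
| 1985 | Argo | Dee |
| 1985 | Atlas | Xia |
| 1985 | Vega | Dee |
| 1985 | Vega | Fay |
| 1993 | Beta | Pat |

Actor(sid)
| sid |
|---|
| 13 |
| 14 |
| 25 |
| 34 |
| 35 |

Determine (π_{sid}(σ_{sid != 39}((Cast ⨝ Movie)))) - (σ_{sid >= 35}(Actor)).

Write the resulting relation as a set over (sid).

{27, 36, 4}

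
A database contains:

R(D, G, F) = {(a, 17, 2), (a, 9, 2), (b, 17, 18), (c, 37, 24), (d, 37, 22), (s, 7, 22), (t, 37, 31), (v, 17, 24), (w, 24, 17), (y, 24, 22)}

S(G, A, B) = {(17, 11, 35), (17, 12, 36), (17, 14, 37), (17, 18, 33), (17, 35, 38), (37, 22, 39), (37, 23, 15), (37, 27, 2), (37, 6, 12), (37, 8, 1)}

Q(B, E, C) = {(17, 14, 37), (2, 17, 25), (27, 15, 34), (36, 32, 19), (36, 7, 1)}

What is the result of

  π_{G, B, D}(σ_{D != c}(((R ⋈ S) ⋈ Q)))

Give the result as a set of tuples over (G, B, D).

Joining R and S on G yields {(a, 17, 2, 11, 35), (a, 17, 2, 12, 36), (a, 17, 2, 14, 37), (a, 17, 2, 18, 33), (a, 17, 2, 35, 38), (b, 17, 18, 11, 35), (b, 17, 18, 12, 36), (b, 17, 18, 14, 37), (b, 17, 18, 18, 33), (b, 17, 18, 35, 38), (c, 37, 24, 22, 39), (c, 37, 24, 23, 15), (c, 37, 24, 27, 2), (c, 37, 24, 6, 12), (c, 37, 24, 8, 1), (d, 37, 22, 22, 39), (d, 37, 22, 23, 15), (d, 37, 22, 27, 2), (d, 37, 22, 6, 12), (d, 37, 22, 8, 1), (t, 37, 31, 22, 39), (t, 37, 31, 23, 15), (t, 37, 31, 27, 2), (t, 37, 31, 6, 12), (t, 37, 31, 8, 1), (v, 17, 24, 11, 35), (v, 17, 24, 12, 36), (v, 17, 24, 14, 37), (v, 17, 24, 18, 33), (v, 17, 24, 35, 38)}.
Joining (R ⋈ S) and Q on B yields {(a, 17, 2, 12, 36, 32, 19), (a, 17, 2, 12, 36, 7, 1), (b, 17, 18, 12, 36, 32, 19), (b, 17, 18, 12, 36, 7, 1), (c, 37, 24, 27, 2, 17, 25), (d, 37, 22, 27, 2, 17, 25), (t, 37, 31, 27, 2, 17, 25), (v, 17, 24, 12, 36, 32, 19), (v, 17, 24, 12, 36, 7, 1)}.
Selection D != c: {(a, 17, 2, 12, 36, 32, 19), (a, 17, 2, 12, 36, 7, 1), (b, 17, 18, 12, 36, 32, 19), (b, 17, 18, 12, 36, 7, 1), (d, 37, 22, 27, 2, 17, 25), (t, 37, 31, 27, 2, 17, 25), (v, 17, 24, 12, 36, 32, 19), (v, 17, 24, 12, 36, 7, 1)}
π_{G, B, D} gives {(17, 36, a), (17, 36, b), (17, 36, v), (37, 2, d), (37, 2, t)} (3 duplicate(s) eliminated).

{(17, 36, a), (17, 36, b), (17, 36, v), (37, 2, d), (37, 2, t)}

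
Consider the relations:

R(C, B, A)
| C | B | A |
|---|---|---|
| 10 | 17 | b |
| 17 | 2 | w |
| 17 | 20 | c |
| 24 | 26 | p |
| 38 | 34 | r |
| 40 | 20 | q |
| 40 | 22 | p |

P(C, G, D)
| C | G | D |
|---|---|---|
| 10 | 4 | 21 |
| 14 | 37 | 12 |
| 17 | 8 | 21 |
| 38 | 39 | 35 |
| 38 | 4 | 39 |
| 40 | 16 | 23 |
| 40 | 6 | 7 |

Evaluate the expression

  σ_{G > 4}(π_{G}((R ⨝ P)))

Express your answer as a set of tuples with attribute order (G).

{16, 39, 6, 8}

Joining R and P on C yields {(10, 17, b, 4, 21), (17, 2, w, 8, 21), (17, 20, c, 8, 21), (38, 34, r, 39, 35), (38, 34, r, 4, 39), (40, 20, q, 16, 23), (40, 20, q, 6, 7), (40, 22, p, 16, 23), (40, 22, p, 6, 7)}.
π_{G} gives {16, 39, 4, 6, 8} (4 duplicate(s) eliminated).
σ[G > 4]: keep tuples satisfying G > 4 → {16, 39, 6, 8}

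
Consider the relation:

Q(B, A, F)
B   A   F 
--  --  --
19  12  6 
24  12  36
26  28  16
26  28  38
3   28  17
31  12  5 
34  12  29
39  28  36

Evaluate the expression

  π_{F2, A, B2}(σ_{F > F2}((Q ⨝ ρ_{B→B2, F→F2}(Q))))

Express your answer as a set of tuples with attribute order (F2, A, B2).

{(16, 28, 26), (17, 28, 3), (29, 12, 34), (36, 28, 39), (5, 12, 31), (6, 12, 19)}

ρ[B→B2, F→F2]: schema becomes (B2, A, F2); tuples unchanged.
Natural join on A: {(19, 12, 6, 19, 6), (19, 12, 6, 24, 36), (19, 12, 6, 31, 5), (19, 12, 6, 34, 29), (24, 12, 36, 19, 6), (24, 12, 36, 24, 36), (24, 12, 36, 31, 5), (24, 12, 36, 34, 29), (26, 28, 16, 26, 16), (26, 28, 16, 26, 38), (26, 28, 16, 3, 17), (26, 28, 16, 39, 36), (26, 28, 38, 26, 16), (26, 28, 38, 26, 38), (26, 28, 38, 3, 17), (26, 28, 38, 39, 36), (3, 28, 17, 26, 16), (3, 28, 17, 26, 38), (3, 28, 17, 3, 17), (3, 28, 17, 39, 36), (31, 12, 5, 19, 6), (31, 12, 5, 24, 36), (31, 12, 5, 31, 5), (31, 12, 5, 34, 29), (34, 12, 29, 19, 6), (34, 12, 29, 24, 36), (34, 12, 29, 31, 5), (34, 12, 29, 34, 29), (39, 28, 36, 26, 16), (39, 28, 36, 26, 38), (39, 28, 36, 3, 17), (39, 28, 36, 39, 36)}
Apply σ_{F > F2}; surviving tuples: {(19, 12, 6, 31, 5), (24, 12, 36, 19, 6), (24, 12, 36, 31, 5), (24, 12, 36, 34, 29), (26, 28, 38, 26, 16), (26, 28, 38, 3, 17), (26, 28, 38, 39, 36), (3, 28, 17, 26, 16), (34, 12, 29, 19, 6), (34, 12, 29, 31, 5), (39, 28, 36, 26, 16), (39, 28, 36, 3, 17)}
Projecting to F2, A, B2 (6 duplicate(s) eliminated): {(16, 28, 26), (17, 28, 3), (29, 12, 34), (36, 28, 39), (5, 12, 31), (6, 12, 19)}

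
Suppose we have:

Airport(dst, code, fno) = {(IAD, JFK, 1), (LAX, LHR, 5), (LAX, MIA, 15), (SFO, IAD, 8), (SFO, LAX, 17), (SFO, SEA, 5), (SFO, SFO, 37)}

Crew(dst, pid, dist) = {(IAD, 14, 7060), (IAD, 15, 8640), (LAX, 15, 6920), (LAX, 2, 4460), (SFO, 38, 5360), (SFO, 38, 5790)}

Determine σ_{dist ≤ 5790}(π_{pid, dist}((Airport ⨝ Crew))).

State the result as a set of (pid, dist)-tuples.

{(2, 4460), (38, 5360), (38, 5790)}

Natural join on dst: {(IAD, JFK, 1, 14, 7060), (IAD, JFK, 1, 15, 8640), (LAX, LHR, 5, 15, 6920), (LAX, LHR, 5, 2, 4460), (LAX, MIA, 15, 15, 6920), (LAX, MIA, 15, 2, 4460), (SFO, IAD, 8, 38, 5360), (SFO, IAD, 8, 38, 5790), (SFO, LAX, 17, 38, 5360), (SFO, LAX, 17, 38, 5790), (SFO, SEA, 5, 38, 5360), (SFO, SEA, 5, 38, 5790), (SFO, SFO, 37, 38, 5360), (SFO, SFO, 37, 38, 5790)}
π_{pid, dist} gives {(14, 7060), (15, 6920), (15, 8640), (2, 4460), (38, 5360), (38, 5790)} (8 duplicate(s) eliminated).
Apply σ_{dist ≤ 5790}; surviving tuples: {(2, 4460), (38, 5360), (38, 5790)}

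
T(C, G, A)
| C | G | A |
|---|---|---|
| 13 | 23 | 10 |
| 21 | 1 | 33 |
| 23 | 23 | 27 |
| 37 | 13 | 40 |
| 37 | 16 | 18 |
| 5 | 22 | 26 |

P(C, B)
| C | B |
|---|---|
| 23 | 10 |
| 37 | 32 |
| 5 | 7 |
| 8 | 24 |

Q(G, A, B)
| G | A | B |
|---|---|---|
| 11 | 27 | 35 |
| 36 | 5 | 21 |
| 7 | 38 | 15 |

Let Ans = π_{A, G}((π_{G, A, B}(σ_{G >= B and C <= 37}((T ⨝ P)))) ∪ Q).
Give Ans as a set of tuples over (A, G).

{(26, 22), (27, 11), (27, 23), (38, 7), (5, 36)}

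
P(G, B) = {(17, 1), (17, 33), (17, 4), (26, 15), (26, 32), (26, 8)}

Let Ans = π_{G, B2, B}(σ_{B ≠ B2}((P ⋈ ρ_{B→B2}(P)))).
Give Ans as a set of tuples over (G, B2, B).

{(17, 1, 33), (17, 1, 4), (17, 33, 1), (17, 33, 4), (17, 4, 1), (17, 4, 33), (26, 15, 32), (26, 15, 8), (26, 32, 15), (26, 32, 8), (26, 8, 15), (26, 8, 32)}

ρ[B→B2]: schema becomes (G, B2); tuples unchanged.
P ⋈ ρ_{B→B2}(P) (natural join on G): {(17, 1, 1), (17, 1, 33), (17, 1, 4), (17, 33, 1), (17, 33, 33), (17, 33, 4), (17, 4, 1), (17, 4, 33), (17, 4, 4), (26, 15, 15), (26, 15, 32), (26, 15, 8), (26, 32, 15), (26, 32, 32), (26, 32, 8), (26, 8, 15), (26, 8, 32), (26, 8, 8)}
Filtering on B ≠ B2 leaves {(17, 1, 33), (17, 1, 4), (17, 33, 1), (17, 33, 4), (17, 4, 1), (17, 4, 33), (26, 15, 32), (26, 15, 8), (26, 32, 15), (26, 32, 8), (26, 8, 15), (26, 8, 32)}.
π_{G, B2, B} gives {(17, 1, 33), (17, 1, 4), (17, 33, 1), (17, 33, 4), (17, 4, 1), (17, 4, 33), (26, 15, 32), (26, 15, 8), (26, 32, 15), (26, 32, 8), (26, 8, 15), (26, 8, 32)}.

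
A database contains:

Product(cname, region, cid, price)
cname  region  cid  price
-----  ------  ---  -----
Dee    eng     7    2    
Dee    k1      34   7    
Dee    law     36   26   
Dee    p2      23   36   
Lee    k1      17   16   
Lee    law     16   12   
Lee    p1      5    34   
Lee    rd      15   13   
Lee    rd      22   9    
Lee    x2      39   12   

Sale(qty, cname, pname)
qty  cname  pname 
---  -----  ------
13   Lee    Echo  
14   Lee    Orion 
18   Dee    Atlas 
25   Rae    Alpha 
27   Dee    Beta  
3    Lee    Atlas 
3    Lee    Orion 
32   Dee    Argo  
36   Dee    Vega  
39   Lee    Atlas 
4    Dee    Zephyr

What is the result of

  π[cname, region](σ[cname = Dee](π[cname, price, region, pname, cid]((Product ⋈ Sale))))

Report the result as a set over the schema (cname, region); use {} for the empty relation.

{(Dee, eng), (Dee, k1), (Dee, law), (Dee, p2)}

Natural join on cname: {(Dee, eng, 7, 2, 18, Atlas), (Dee, eng, 7, 2, 27, Beta), (Dee, eng, 7, 2, 32, Argo), (Dee, eng, 7, 2, 36, Vega), (Dee, eng, 7, 2, 4, Zephyr), (Dee, k1, 34, 7, 18, Atlas), (Dee, k1, 34, 7, 27, Beta), (Dee, k1, 34, 7, 32, Argo), (Dee, k1, 34, 7, 36, Vega), (Dee, k1, 34, 7, 4, Zephyr), (Dee, law, 36, 26, 18, Atlas), (Dee, law, 36, 26, 27, Beta), (Dee, law, 36, 26, 32, Argo), (Dee, law, 36, 26, 36, Vega), (Dee, law, 36, 26, 4, Zephyr), (Dee, p2, 23, 36, 18, Atlas), (Dee, p2, 23, 36, 27, Beta), (Dee, p2, 23, 36, 32, Argo), (Dee, p2, 23, 36, 36, Vega), (Dee, p2, 23, 36, 4, Zephyr), (Lee, k1, 17, 16, 13, Echo), (Lee, k1, 17, 16, 14, Orion), (Lee, k1, 17, 16, 3, Atlas), (Lee, k1, 17, 16, 3, Orion), (Lee, k1, 17, 16, 39, Atlas), (Lee, law, 16, 12, 13, Echo), (Lee, law, 16, 12, 14, Orion), (Lee, law, 16, 12, 3, Atlas), (Lee, law, 16, 12, 3, Orion), (Lee, law, 16, 12, 39, Atlas), (Lee, p1, 5, 34, 13, Echo), (Lee, p1, 5, 34, 14, Orion), (Lee, p1, 5, 34, 3, Atlas), (Lee, p1, 5, 34, 3, Orion), (Lee, p1, 5, 34, 39, Atlas), (Lee, rd, 15, 13, 13, Echo), (Lee, rd, 15, 13, 14, Orion), (Lee, rd, 15, 13, 3, Atlas), (Lee, rd, 15, 13, 3, Orion), (Lee, rd, 15, 13, 39, Atlas), (Lee, rd, 22, 9, 13, Echo), (Lee, rd, 22, 9, 14, Orion), (Lee, rd, 22, 9, 3, Atlas), (Lee, rd, 22, 9, 3, Orion), (Lee, rd, 22, 9, 39, Atlas), (Lee, x2, 39, 12, 13, Echo), (Lee, x2, 39, 12, 14, Orion), (Lee, x2, 39, 12, 3, Atlas), (Lee, x2, 39, 12, 3, Orion), (Lee, x2, 39, 12, 39, Atlas)}
π[cname, price, region, pname, cid]: project onto (cname, price, region, pname, cid) (12 duplicate(s) eliminated) → {(Dee, 2, eng, Argo, 7), (Dee, 2, eng, Atlas, 7), (Dee, 2, eng, Beta, 7), (Dee, 2, eng, Vega, 7), (Dee, 2, eng, Zephyr, 7), (Dee, 26, law, Argo, 36), (Dee, 26, law, Atlas, 36), (Dee, 26, law, Beta, 36), (Dee, 26, law, Vega, 36), (Dee, 26, law, Zephyr, 36), (Dee, 36, p2, Argo, 23), (Dee, 36, p2, Atlas, 23), (Dee, 36, p2, Beta, 23), (Dee, 36, p2, Vega, 23), (Dee, 36, p2, Zephyr, 23), (Dee, 7, k1, Argo, 34), (Dee, 7, k1, Atlas, 34), (Dee, 7, k1, Beta, 34), (Dee, 7, k1, Vega, 34), (Dee, 7, k1, Zephyr, 34), (Lee, 12, law, Atlas, 16), (Lee, 12, law, Echo, 16), (Lee, 12, law, Orion, 16), (Lee, 12, x2, Atlas, 39), (Lee, 12, x2, Echo, 39), (Lee, 12, x2, Orion, 39), (Lee, 13, rd, Atlas, 15), (Lee, 13, rd, Echo, 15), (Lee, 13, rd, Orion, 15), (Lee, 16, k1, Atlas, 17), (Lee, 16, k1, Echo, 17), (Lee, 16, k1, Orion, 17), (Lee, 34, p1, Atlas, 5), (Lee, 34, p1, Echo, 5), (Lee, 34, p1, Orion, 5), (Lee, 9, rd, Atlas, 22), (Lee, 9, rd, Echo, 22), (Lee, 9, rd, Orion, 22)}
Filtering on cname = Dee leaves {(Dee, 2, eng, Argo, 7), (Dee, 2, eng, Atlas, 7), (Dee, 2, eng, Beta, 7), (Dee, 2, eng, Vega, 7), (Dee, 2, eng, Zephyr, 7), (Dee, 26, law, Argo, 36), (Dee, 26, law, Atlas, 36), (Dee, 26, law, Beta, 36), (Dee, 26, law, Vega, 36), (Dee, 26, law, Zephyr, 36), (Dee, 36, p2, Argo, 23), (Dee, 36, p2, Atlas, 23), (Dee, 36, p2, Beta, 23), (Dee, 36, p2, Vega, 23), (Dee, 36, p2, Zephyr, 23), (Dee, 7, k1, Argo, 34), (Dee, 7, k1, Atlas, 34), (Dee, 7, k1, Beta, 34), (Dee, 7, k1, Vega, 34), (Dee, 7, k1, Zephyr, 34)}.
π[cname, region]: project onto (cname, region) (16 duplicate(s) eliminated) → {(Dee, eng), (Dee, k1), (Dee, law), (Dee, p2)}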